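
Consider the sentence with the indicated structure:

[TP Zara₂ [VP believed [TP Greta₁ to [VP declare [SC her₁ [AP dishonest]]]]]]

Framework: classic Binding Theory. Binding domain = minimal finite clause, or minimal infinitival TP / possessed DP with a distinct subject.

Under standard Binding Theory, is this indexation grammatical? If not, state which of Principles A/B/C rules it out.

The two coindexed NPs are *Greta₁* and *her₁*.
*her₁* is a pronoun. Its binding domain is the embedded TP, whose subject is Greta₁.
*Greta₁* c-commands it within that domain and carries the same index.
The pronoun is locally bound → Principle B violation.

Principle B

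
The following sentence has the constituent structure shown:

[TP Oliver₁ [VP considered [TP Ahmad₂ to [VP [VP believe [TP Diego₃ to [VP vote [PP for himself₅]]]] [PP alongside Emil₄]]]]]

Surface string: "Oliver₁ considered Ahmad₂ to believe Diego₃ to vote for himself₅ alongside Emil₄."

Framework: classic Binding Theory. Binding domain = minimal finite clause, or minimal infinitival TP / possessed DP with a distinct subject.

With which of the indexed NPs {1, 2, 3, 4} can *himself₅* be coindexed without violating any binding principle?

*himself* is an anaphor, so Principle A applies: it must be bound in its binding domain.
Binding domain of *himself₅*: the embedded TP, whose subject is Diego₃.
*Oliver₁* c-commands the anaphor but is outside its binding domain → cannot satisfy Principle A.
*Ahmad₂* c-commands the anaphor but is outside its binding domain → cannot satisfy Principle A.
*Diego₃* c-commands the anaphor within its binding domain → licit binder.
*Emil₄* does not c-command the anaphor → cannot bind it.

{3}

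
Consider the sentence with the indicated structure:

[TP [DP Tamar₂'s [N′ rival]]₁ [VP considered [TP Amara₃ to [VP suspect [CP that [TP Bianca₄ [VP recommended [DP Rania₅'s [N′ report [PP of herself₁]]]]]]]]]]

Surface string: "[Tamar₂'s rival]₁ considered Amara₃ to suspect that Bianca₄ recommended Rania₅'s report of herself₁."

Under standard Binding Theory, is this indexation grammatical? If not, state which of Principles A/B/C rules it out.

Principle A

The two coindexed NPs are *[Tamar₂'s rival]₁* and *herself₁*.
*herself₁* is an anaphor. Principle A requires it to be bound within its binding domain — the possessed DP, whose subject is Rania₅.
Within that domain it is c-commanded by *Rania₅*, which does not share its index.
*[Tamar₂'s rival]₁* does c-command the anaphor, but from outside its binding domain.
The anaphor is unbound in its domain → Principle A violation.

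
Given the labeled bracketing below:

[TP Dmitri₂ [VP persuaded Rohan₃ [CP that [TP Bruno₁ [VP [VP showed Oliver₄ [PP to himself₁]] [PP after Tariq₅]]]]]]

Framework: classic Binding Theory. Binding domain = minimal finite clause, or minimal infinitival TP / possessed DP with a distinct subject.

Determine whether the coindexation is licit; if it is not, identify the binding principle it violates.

grammatical

The two coindexed NPs are *Bruno₁* and *himself₁*.
*himself₁* is an anaphor; its binding domain is the embedded TP, whose subject is Bruno₁. *Bruno₁* c-commands it within that domain and shares its index, so Principle A is satisfied.
*Bruno₁* is an R-expression; *himself₁* does not c-command it, and no other NP shares its index, so Principle C is satisfied.
All principles are respected.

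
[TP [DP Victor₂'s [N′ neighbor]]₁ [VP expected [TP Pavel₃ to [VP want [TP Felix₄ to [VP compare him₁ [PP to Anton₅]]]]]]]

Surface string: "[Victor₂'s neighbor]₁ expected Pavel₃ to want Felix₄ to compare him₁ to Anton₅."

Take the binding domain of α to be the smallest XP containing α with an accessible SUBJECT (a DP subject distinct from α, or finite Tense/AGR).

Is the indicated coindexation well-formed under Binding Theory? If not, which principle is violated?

grammatical

The two coindexed NPs are *[Victor₂'s neighbor]₁* and *him₁*.
*him₁* is a pronoun; its binding domain is the embedded TP, whose subject is Felix₄. Within that domain it is c-commanded only by *Felix₄*, which carries a different index — the pronoun is free locally, so Principle B holds.
*[Victor₂'s neighbor]₁* is an R-expression; *him₁* does not c-command it, and no other NP shares its index, so Principle C is satisfied.
All principles are respected.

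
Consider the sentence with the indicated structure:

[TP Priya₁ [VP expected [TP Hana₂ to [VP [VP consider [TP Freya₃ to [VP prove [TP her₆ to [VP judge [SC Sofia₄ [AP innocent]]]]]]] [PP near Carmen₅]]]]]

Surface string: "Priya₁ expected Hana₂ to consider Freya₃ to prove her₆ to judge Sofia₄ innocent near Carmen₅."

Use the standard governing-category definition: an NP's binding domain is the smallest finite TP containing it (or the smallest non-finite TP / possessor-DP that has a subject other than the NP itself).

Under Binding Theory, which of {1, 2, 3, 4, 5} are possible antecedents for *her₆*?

*her* is a pronoun, so Principle B applies: it must be free in its binding domain.
Binding domain of *her₆*: the embedded TP, whose subject is Freya₃.
*Priya₁* c-commands the pronoun but from outside its binding domain, and is not c-commanded by it → coindexation permitted.
*Hana₂* c-commands the pronoun but from outside its binding domain, and is not c-commanded by it → coindexation permitted.
*Freya₃* c-commands the pronoun within its binding domain → coindexation would violate Principle B.
*Sofia₄*: the pronoun c-commands this R-expression → coindexation would violate Principle C on *Sofia₄*.
*Carmen₅* and the pronoun do not c-command one another → neither Principle B nor Principle C is at stake; coindexation permitted.

{1, 2, 5}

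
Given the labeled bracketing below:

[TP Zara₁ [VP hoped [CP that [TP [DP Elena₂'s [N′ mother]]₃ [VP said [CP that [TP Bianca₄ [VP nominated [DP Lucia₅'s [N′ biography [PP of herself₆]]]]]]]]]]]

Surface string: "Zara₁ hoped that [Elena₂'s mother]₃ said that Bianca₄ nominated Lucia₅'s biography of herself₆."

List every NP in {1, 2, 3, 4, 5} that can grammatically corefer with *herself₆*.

*herself* is an anaphor, so Principle A applies: it must be bound in its binding domain.
Binding domain of *herself₆*: the possessed DP, whose subject is Lucia₅.
*Zara₁* c-commands the anaphor but is outside its binding domain → cannot satisfy Principle A.
*Elena₂* does not c-command the anaphor → cannot bind it.
*[Elena₂'s mother]₃* c-commands the anaphor but is outside its binding domain → cannot satisfy Principle A.
*Bianca₄* c-commands the anaphor but is outside its binding domain → cannot satisfy Principle A.
*Lucia₅* c-commands the anaphor within its binding domain → licit binder.

{5}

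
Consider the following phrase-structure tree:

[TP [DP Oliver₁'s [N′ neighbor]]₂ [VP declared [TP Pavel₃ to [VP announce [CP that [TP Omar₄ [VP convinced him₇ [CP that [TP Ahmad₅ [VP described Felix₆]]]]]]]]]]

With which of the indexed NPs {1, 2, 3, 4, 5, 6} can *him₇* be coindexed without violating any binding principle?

*him* is a pronoun, so Principle B applies: it must be free in its binding domain.
Binding domain of *him₇*: the embedded TP, whose subject is Omar₄.
*Oliver₁* and the pronoun do not c-command one another → neither Principle B nor Principle C is at stake; coindexation permitted.
*[Oliver₁'s neighbor]₂* c-commands the pronoun but from outside its binding domain, and is not c-commanded by it → coindexation permitted.
*Pavel₃* c-commands the pronoun but from outside its binding domain, and is not c-commanded by it → coindexation permitted.
*Omar₄* c-commands the pronoun within its binding domain → coindexation would violate Principle B.
*Ahmad₅*: the pronoun c-commands this R-expression → coindexation would violate Principle C on *Ahmad₅*.
*Felix₆*: the pronoun c-commands this R-expression → coindexation would violate Principle C on *Felix₆*.

{1, 2, 3}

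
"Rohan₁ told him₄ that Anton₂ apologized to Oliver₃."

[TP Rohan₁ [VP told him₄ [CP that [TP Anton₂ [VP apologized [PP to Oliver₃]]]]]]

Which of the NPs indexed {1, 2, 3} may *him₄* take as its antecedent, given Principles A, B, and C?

*him* is a pronoun, so Principle B applies: it must be free in its binding domain.
Binding domain of *him₄*: the matrix TP, whose subject is Rohan₁.
*Rohan₁* c-commands the pronoun within its binding domain → coindexation would violate Principle B.
*Anton₂*: the pronoun c-commands this R-expression → coindexation would violate Principle C on *Anton₂*.
*Oliver₃*: the pronoun c-commands this R-expression → coindexation would violate Principle C on *Oliver₃*.

none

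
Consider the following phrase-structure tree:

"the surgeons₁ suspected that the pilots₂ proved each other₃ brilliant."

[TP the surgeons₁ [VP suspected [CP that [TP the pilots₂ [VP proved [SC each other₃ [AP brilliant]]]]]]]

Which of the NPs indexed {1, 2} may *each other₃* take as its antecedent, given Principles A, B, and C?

*each other* is an anaphor, so Principle A applies: it must be bound in its binding domain.
Binding domain of *each other₃*: the embedded TP, whose subject is the pilots₂.
*the surgeons₁* c-commands the anaphor but is outside its binding domain → cannot satisfy Principle A.
*the pilots₂* c-commands the anaphor within its binding domain → licit binder.

{2}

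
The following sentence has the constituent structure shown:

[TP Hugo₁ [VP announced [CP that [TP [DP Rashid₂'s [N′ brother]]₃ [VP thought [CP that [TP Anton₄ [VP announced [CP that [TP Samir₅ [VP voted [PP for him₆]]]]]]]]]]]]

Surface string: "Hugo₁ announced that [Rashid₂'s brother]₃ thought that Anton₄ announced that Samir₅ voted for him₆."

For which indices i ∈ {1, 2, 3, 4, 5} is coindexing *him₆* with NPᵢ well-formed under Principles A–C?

{1, 2, 3, 4}

*him* is a pronoun, so Principle B applies: it must be free in its binding domain.
Binding domain of *him₆*: the embedded TP, whose subject is Samir₅.
*Hugo₁* c-commands the pronoun but from outside its binding domain, and is not c-commanded by it → coindexation permitted.
*Rashid₂* and the pronoun do not c-command one another → neither Principle B nor Principle C is at stake; coindexation permitted.
*[Rashid₂'s brother]₃* c-commands the pronoun but from outside its binding domain, and is not c-commanded by it → coindexation permitted.
*Anton₄* c-commands the pronoun but from outside its binding domain, and is not c-commanded by it → coindexation permitted.
*Samir₅* c-commands the pronoun within its binding domain → coindexation would violate Principle B.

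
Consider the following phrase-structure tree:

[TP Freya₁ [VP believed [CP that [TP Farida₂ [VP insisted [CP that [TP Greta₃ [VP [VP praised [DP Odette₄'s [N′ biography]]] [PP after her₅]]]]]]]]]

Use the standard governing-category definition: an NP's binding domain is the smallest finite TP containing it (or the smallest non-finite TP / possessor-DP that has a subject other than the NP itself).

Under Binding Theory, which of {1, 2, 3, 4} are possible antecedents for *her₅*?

{1, 2, 4}

*her* is a pronoun, so Principle B applies: it must be free in its binding domain.
Binding domain of *her₅*: the embedded TP, whose subject is Greta₃.
*Freya₁* c-commands the pronoun but from outside its binding domain, and is not c-commanded by it → coindexation permitted.
*Farida₂* c-commands the pronoun but from outside its binding domain, and is not c-commanded by it → coindexation permitted.
*Greta₃* c-commands the pronoun within its binding domain → coindexation would violate Principle B.
*Odette₄* and the pronoun do not c-command one another → neither Principle B nor Principle C is at stake; coindexation permitted.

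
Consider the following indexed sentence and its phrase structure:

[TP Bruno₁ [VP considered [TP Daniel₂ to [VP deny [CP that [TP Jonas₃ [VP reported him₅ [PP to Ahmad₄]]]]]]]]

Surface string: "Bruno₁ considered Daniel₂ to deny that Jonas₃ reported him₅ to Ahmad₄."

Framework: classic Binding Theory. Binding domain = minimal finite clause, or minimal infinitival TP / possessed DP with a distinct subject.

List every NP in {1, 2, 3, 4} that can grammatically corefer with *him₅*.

*him* is a pronoun, so Principle B applies: it must be free in its binding domain.
Binding domain of *him₅*: the embedded TP, whose subject is Jonas₃.
*Bruno₁* c-commands the pronoun but from outside its binding domain, and is not c-commanded by it → coindexation permitted.
*Daniel₂* c-commands the pronoun but from outside its binding domain, and is not c-commanded by it → coindexation permitted.
*Jonas₃* c-commands the pronoun within its binding domain → coindexation would violate Principle B.
*Ahmad₄*: the pronoun c-commands this R-expression → coindexation would violate Principle C on *Ahmad₄*.

{1, 2}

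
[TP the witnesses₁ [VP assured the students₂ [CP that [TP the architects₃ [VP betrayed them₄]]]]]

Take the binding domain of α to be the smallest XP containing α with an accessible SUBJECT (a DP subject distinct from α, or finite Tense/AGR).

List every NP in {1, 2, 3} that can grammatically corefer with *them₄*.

{1, 2}

*them* is a pronoun, so Principle B applies: it must be free in its binding domain.
Binding domain of *them₄*: the embedded TP, whose subject is the architects₃.
*the witnesses₁* c-commands the pronoun but from outside its binding domain, and is not c-commanded by it → coindexation permitted.
*the students₂* c-commands the pronoun but from outside its binding domain, and is not c-commanded by it → coindexation permitted.
*the architects₃* c-commands the pronoun within its binding domain → coindexation would violate Principle B.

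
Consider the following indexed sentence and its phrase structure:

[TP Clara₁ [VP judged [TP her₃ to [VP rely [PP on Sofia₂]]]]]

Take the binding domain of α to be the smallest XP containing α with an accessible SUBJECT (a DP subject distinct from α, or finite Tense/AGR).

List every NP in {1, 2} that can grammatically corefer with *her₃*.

none

*her* is a pronoun, so Principle B applies: it must be free in its binding domain.
Binding domain of *her₃*: the matrix TP, whose subject is Clara₁.
*Clara₁* c-commands the pronoun within its binding domain → coindexation would violate Principle B.
*Sofia₂*: the pronoun c-commands this R-expression → coindexation would violate Principle C on *Sofia₂*.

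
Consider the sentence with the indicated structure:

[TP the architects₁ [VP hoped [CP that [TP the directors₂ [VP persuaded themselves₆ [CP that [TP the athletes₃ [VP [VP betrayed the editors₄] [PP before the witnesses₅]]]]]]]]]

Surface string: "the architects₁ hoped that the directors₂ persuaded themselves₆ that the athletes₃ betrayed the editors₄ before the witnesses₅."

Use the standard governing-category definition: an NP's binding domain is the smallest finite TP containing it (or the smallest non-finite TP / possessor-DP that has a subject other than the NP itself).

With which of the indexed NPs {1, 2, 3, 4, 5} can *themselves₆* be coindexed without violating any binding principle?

*themselves* is an anaphor, so Principle A applies: it must be bound in its binding domain.
Binding domain of *themselves₆*: the embedded TP, whose subject is the directors₂.
*the architects₁* c-commands the anaphor but is outside its binding domain → cannot satisfy Principle A.
*the directors₂* c-commands the anaphor within its binding domain → licit binder.
*the athletes₃* does not c-command the anaphor → cannot bind it.
*the editors₄* does not c-command the anaphor → cannot bind it.
*the witnesses₅* does not c-command the anaphor → cannot bind it.

{2}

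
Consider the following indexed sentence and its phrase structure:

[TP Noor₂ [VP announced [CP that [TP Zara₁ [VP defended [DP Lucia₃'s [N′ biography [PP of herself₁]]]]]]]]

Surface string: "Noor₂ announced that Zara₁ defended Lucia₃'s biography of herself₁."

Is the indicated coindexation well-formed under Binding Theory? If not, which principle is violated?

Principle A

The two coindexed NPs are *Zara₁* and *herself₁*.
*herself₁* is an anaphor. Principle A requires it to be bound within its binding domain — the possessed DP, whose subject is Lucia₃.
Within that domain it is c-commanded by *Lucia₃*, which does not share its index.
*Zara₁* does c-command the anaphor, but from outside its binding domain.
The anaphor is unbound in its domain → Principle A violation.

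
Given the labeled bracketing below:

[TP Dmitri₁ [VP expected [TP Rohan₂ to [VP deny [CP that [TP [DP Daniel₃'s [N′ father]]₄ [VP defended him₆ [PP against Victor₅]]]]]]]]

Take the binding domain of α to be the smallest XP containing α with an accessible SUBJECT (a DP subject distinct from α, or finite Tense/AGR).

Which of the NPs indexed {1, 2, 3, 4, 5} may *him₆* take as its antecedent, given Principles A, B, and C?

*him* is a pronoun, so Principle B applies: it must be free in its binding domain.
Binding domain of *him₆*: the embedded TP, whose subject is [Daniel₃'s father]₄.
*Dmitri₁* c-commands the pronoun but from outside its binding domain, and is not c-commanded by it → coindexation permitted.
*Rohan₂* c-commands the pronoun but from outside its binding domain, and is not c-commanded by it → coindexation permitted.
*Daniel₃* and the pronoun do not c-command one another → neither Principle B nor Principle C is at stake; coindexation permitted.
*[Daniel₃'s father]₄* c-commands the pronoun within its binding domain → coindexation would violate Principle B.
*Victor₅*: the pronoun c-commands this R-expression → coindexation would violate Principle C on *Victor₅*.

{1, 2, 3}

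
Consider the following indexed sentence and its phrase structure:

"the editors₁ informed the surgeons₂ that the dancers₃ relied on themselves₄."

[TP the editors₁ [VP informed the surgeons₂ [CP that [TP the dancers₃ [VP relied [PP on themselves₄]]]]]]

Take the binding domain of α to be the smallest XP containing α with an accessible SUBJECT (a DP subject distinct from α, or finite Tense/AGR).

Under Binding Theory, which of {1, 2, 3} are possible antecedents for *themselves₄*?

*themselves* is an anaphor, so Principle A applies: it must be bound in its binding domain.
Binding domain of *themselves₄*: the embedded TP, whose subject is the dancers₃.
*the editors₁* c-commands the anaphor but is outside its binding domain → cannot satisfy Principle A.
*the surgeons₂* c-commands the anaphor but is outside its binding domain → cannot satisfy Principle A.
*the dancers₃* c-commands the anaphor within its binding domain → licit binder.

{3}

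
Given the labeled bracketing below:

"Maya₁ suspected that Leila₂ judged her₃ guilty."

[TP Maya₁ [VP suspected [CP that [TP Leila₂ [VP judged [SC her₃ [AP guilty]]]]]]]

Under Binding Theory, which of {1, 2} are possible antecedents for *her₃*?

{1}

*her* is a pronoun, so Principle B applies: it must be free in its binding domain.
Binding domain of *her₃*: the embedded TP, whose subject is Leila₂.
*Maya₁* c-commands the pronoun but from outside its binding domain, and is not c-commanded by it → coindexation permitted.
*Leila₂* c-commands the pronoun within its binding domain → coindexation would violate Principle B.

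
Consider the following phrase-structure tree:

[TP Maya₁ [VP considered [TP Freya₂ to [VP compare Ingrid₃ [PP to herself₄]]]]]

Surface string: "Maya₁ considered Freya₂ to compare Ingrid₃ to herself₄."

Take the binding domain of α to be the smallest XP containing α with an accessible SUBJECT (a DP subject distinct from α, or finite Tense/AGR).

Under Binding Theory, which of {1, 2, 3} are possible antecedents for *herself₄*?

{2, 3}

*herself* is an anaphor, so Principle A applies: it must be bound in its binding domain.
Binding domain of *herself₄*: the embedded TP, whose subject is Freya₂.
*Maya₁* c-commands the anaphor but is outside its binding domain → cannot satisfy Principle A.
*Freya₂* c-commands the anaphor within its binding domain → licit binder.
*Ingrid₃* c-commands the anaphor within its binding domain → licit binder.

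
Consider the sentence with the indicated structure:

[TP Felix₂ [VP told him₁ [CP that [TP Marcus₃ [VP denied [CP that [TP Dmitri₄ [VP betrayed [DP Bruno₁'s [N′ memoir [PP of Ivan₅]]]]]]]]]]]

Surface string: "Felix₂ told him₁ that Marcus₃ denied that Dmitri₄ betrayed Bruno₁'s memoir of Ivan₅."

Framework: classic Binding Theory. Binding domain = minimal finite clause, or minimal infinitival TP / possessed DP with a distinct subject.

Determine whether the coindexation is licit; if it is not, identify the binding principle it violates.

Principle C

The two coindexed NPs are *him₁* and *Bruno₁*.
*Bruno₁* is an R-expression. Principle C requires it to be free everywhere.
*him₁* c-commands it and carries the same index.
The R-expression is bound → Principle C violation.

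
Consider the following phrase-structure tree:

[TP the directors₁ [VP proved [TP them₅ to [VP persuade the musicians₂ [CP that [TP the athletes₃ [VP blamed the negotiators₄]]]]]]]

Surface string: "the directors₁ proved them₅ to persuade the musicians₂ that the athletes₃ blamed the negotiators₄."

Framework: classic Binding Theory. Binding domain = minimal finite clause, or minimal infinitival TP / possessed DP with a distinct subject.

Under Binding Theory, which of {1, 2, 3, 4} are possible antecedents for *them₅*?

none

*them* is a pronoun, so Principle B applies: it must be free in its binding domain.
Binding domain of *them₅*: the matrix TP, whose subject is the directors₁.
*the directors₁* c-commands the pronoun within its binding domain → coindexation would violate Principle B.
*the musicians₂*: the pronoun c-commands this R-expression → coindexation would violate Principle C on *the musicians₂*.
*the athletes₃*: the pronoun c-commands this R-expression → coindexation would violate Principle C on *the athletes₃*.
*the negotiators₄*: the pronoun c-commands this R-expression → coindexation would violate Principle C on *the negotiators₄*.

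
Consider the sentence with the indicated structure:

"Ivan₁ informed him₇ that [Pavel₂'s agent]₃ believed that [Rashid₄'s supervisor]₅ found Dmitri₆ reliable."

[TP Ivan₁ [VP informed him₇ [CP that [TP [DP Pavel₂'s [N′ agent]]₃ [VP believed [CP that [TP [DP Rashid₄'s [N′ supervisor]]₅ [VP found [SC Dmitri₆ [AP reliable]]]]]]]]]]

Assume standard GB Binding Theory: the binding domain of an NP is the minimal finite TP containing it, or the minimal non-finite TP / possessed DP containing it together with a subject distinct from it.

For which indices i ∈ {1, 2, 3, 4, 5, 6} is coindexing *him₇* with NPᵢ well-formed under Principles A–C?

*him* is a pronoun, so Principle B applies: it must be free in its binding domain.
Binding domain of *him₇*: the matrix TP, whose subject is Ivan₁.
*Ivan₁* c-commands the pronoun within its binding domain → coindexation would violate Principle B.
*Pavel₂*: the pronoun c-commands this R-expression → coindexation would violate Principle C on *Pavel₂*.
*[Pavel₂'s agent]₃*: the pronoun c-commands this R-expression → coindexation would violate Principle C on *[Pavel₂'s agent]₃*.
*Rashid₄*: the pronoun c-commands this R-expression → coindexation would violate Principle C on *Rashid₄*.
*[Rashid₄'s supervisor]₅*: the pronoun c-commands this R-expression → coindexation would violate Principle C on *[Rashid₄'s supervisor]₅*.
*Dmitri₆*: the pronoun c-commands this R-expression → coindexation would violate Principle C on *Dmitri₆*.

none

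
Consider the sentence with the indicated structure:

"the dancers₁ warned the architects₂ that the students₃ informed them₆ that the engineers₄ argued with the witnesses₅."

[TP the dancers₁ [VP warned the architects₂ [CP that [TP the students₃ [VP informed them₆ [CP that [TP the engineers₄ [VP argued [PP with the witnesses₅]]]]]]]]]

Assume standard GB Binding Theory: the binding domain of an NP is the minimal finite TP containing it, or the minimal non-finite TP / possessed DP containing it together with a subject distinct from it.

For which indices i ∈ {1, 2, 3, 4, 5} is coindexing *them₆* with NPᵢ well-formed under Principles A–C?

{1, 2}

*them* is a pronoun, so Principle B applies: it must be free in its binding domain.
Binding domain of *them₆*: the embedded TP, whose subject is the students₃.
*the dancers₁* c-commands the pronoun but from outside its binding domain, and is not c-commanded by it → coindexation permitted.
*the architects₂* c-commands the pronoun but from outside its binding domain, and is not c-commanded by it → coindexation permitted.
*the students₃* c-commands the pronoun within its binding domain → coindexation would violate Principle B.
*the engineers₄*: the pronoun c-commands this R-expression → coindexation would violate Principle C on *the engineers₄*.
*the witnesses₅*: the pronoun c-commands this R-expression → coindexation would violate Principle C on *the witnesses₅*.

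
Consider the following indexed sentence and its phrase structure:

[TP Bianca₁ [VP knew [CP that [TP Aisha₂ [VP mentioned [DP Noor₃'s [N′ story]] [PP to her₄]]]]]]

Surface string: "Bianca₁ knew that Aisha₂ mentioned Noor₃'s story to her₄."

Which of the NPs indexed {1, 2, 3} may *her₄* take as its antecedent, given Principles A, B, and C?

*her* is a pronoun, so Principle B applies: it must be free in its binding domain.
Binding domain of *her₄*: the embedded TP, whose subject is Aisha₂.
*Bianca₁* c-commands the pronoun but from outside its binding domain, and is not c-commanded by it → coindexation permitted.
*Aisha₂* c-commands the pronoun within its binding domain → coindexation would violate Principle B.
*Noor₃* and the pronoun do not c-command one another → neither Principle B nor Principle C is at stake; coindexation permitted.

{1, 3}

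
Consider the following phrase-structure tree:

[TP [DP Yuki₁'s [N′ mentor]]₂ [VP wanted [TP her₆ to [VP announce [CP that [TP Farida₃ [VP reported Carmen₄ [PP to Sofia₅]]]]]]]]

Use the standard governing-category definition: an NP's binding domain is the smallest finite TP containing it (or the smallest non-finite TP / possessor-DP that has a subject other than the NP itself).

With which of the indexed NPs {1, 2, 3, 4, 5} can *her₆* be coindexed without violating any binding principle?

{1}

*her* is a pronoun, so Principle B applies: it must be free in its binding domain.
Binding domain of *her₆*: the matrix TP, whose subject is [Yuki₁'s mentor]₂.
*Yuki₁* and the pronoun do not c-command one another → neither Principle B nor Principle C is at stake; coindexation permitted.
*[Yuki₁'s mentor]₂* c-commands the pronoun within its binding domain → coindexation would violate Principle B.
*Farida₃*: the pronoun c-commands this R-expression → coindexation would violate Principle C on *Farida₃*.
*Carmen₄*: the pronoun c-commands this R-expression → coindexation would violate Principle C on *Carmen₄*.
*Sofia₅*: the pronoun c-commands this R-expression → coindexation would violate Principle C on *Sofia₅*.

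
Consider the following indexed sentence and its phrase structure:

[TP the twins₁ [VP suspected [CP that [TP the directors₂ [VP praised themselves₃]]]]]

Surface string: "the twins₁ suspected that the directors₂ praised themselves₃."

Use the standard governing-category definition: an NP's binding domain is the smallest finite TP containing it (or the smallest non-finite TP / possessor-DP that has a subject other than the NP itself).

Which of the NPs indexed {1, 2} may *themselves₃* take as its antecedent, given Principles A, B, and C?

{2}

*themselves* is an anaphor, so Principle A applies: it must be bound in its binding domain.
Binding domain of *themselves₃*: the embedded TP, whose subject is the directors₂.
*the twins₁* c-commands the anaphor but is outside its binding domain → cannot satisfy Principle A.
*the directors₂* c-commands the anaphor within its binding domain → licit binder.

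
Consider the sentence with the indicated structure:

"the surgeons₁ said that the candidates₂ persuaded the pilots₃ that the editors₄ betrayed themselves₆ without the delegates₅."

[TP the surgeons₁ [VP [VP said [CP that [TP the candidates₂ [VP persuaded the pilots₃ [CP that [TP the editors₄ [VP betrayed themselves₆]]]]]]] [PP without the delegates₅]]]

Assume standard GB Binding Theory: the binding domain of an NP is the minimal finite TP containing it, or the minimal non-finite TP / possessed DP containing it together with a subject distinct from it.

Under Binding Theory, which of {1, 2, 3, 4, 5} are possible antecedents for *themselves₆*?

{4}

*themselves* is an anaphor, so Principle A applies: it must be bound in its binding domain.
Binding domain of *themselves₆*: the embedded TP, whose subject is the editors₄.
*the surgeons₁* c-commands the anaphor but is outside its binding domain → cannot satisfy Principle A.
*the candidates₂* c-commands the anaphor but is outside its binding domain → cannot satisfy Principle A.
*the pilots₃* c-commands the anaphor but is outside its binding domain → cannot satisfy Principle A.
*the editors₄* c-commands the anaphor within its binding domain → licit binder.
*the delegates₅* does not c-command the anaphor → cannot bind it.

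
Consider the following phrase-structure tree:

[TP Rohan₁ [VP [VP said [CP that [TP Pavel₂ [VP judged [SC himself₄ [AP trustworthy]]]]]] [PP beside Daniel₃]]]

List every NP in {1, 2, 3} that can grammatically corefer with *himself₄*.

{2}

*himself* is an anaphor, so Principle A applies: it must be bound in its binding domain.
Binding domain of *himself₄*: the embedded TP, whose subject is Pavel₂.
*Rohan₁* c-commands the anaphor but is outside its binding domain → cannot satisfy Principle A.
*Pavel₂* c-commands the anaphor within its binding domain → licit binder.
*Daniel₃* does not c-command the anaphor → cannot bind it.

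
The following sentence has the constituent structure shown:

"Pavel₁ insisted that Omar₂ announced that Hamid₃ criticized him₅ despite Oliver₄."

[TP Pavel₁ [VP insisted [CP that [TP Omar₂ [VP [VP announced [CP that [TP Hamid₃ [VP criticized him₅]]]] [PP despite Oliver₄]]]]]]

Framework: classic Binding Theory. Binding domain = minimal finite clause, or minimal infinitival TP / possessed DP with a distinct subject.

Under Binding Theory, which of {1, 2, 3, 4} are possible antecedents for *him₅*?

*him* is a pronoun, so Principle B applies: it must be free in its binding domain.
Binding domain of *him₅*: the embedded TP, whose subject is Hamid₃.
*Pavel₁* c-commands the pronoun but from outside its binding domain, and is not c-commanded by it → coindexation permitted.
*Omar₂* c-commands the pronoun but from outside its binding domain, and is not c-commanded by it → coindexation permitted.
*Hamid₃* c-commands the pronoun within its binding domain → coindexation would violate Principle B.
*Oliver₄* and the pronoun do not c-command one another → neither Principle B nor Principle C is at stake; coindexation permitted.

{1, 2, 4}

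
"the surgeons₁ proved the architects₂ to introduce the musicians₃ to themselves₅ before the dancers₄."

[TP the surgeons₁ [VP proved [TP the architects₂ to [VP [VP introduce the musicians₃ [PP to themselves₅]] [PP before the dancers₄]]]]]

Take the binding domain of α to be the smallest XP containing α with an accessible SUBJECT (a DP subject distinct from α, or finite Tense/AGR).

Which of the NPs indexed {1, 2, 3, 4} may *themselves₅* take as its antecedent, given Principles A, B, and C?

*themselves* is an anaphor, so Principle A applies: it must be bound in its binding domain.
Binding domain of *themselves₅*: the embedded TP, whose subject is the architects₂.
*the surgeons₁* c-commands the anaphor but is outside its binding domain → cannot satisfy Principle A.
*the architects₂* c-commands the anaphor within its binding domain → licit binder.
*the musicians₃* c-commands the anaphor within its binding domain → licit binder.
*the dancers₄* does not c-command the anaphor → cannot bind it.

{2, 3}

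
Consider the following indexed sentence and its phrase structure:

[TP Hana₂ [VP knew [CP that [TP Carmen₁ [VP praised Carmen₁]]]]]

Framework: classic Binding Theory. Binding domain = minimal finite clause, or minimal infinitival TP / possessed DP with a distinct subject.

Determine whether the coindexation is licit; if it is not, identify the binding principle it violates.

Principle C

The two coindexed NPs are *Carmen₁* (the lower occurrence) and *Carmen₁* (the higher occurrence).
*Carmen₁* (the lower occurrence) is an R-expression. Principle C requires it to be free everywhere.
*Carmen₁* (the higher occurrence) c-commands it and carries the same index.
The R-expression is bound → Principle C violation.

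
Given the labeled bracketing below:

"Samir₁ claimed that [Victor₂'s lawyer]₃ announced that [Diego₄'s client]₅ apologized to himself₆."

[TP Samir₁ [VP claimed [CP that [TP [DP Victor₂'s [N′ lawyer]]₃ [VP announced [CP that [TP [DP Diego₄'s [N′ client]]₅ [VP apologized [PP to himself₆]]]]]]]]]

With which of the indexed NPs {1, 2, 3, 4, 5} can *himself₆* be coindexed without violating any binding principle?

*himself* is an anaphor, so Principle A applies: it must be bound in its binding domain.
Binding domain of *himself₆*: the embedded TP, whose subject is [Diego₄'s client]₅.
*Samir₁* c-commands the anaphor but is outside its binding domain → cannot satisfy Principle A.
*Victor₂* does not c-command the anaphor → cannot bind it.
*[Victor₂'s lawyer]₃* c-commands the anaphor but is outside its binding domain → cannot satisfy Principle A.
*Diego₄* does not c-command the anaphor → cannot bind it.
*[Diego₄'s client]₅* c-commands the anaphor within its binding domain → licit binder.

{5}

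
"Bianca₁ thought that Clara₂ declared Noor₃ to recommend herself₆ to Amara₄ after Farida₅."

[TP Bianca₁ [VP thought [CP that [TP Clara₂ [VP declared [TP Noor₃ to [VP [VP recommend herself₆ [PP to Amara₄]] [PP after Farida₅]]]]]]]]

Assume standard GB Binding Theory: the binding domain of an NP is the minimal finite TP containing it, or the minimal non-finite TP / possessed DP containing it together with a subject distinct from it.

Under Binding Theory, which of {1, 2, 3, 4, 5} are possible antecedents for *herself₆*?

{3}

*herself* is an anaphor, so Principle A applies: it must be bound in its binding domain.
Binding domain of *herself₆*: the embedded TP, whose subject is Noor₃.
*Bianca₁* c-commands the anaphor but is outside its binding domain → cannot satisfy Principle A.
*Clara₂* c-commands the anaphor but is outside its binding domain → cannot satisfy Principle A.
*Noor₃* c-commands the anaphor within its binding domain → licit binder.
*Amara₄* does not c-command the anaphor → cannot bind it.
*Farida₅* does not c-command the anaphor → cannot bind it.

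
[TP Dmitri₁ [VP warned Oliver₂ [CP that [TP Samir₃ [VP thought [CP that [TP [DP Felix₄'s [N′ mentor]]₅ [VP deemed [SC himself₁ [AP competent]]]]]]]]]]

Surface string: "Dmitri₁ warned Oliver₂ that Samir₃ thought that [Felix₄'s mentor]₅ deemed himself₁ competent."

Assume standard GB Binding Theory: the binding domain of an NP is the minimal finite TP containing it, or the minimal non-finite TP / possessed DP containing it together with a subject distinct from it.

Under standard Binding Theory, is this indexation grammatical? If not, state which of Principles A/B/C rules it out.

The two coindexed NPs are *Dmitri₁* and *himself₁*.
*himself₁* is an anaphor. Principle A requires it to be bound within its binding domain — the embedded TP, whose subject is [Felix₄'s mentor]₅.
Within that domain it is c-commanded by *[Felix₄'s mentor]₅*, which does not share its index.
*Dmitri₁* does c-command the anaphor, but from outside its binding domain.
The anaphor is unbound in its domain → Principle A violation.

Principle A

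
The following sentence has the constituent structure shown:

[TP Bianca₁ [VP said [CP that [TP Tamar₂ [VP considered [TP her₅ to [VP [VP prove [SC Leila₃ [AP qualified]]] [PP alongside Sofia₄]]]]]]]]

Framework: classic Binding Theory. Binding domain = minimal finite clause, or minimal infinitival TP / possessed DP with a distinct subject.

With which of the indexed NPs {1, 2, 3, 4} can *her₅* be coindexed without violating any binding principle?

{1}

*her* is a pronoun, so Principle B applies: it must be free in its binding domain.
Binding domain of *her₅*: the embedded TP, whose subject is Tamar₂.
*Bianca₁* c-commands the pronoun but from outside its binding domain, and is not c-commanded by it → coindexation permitted.
*Tamar₂* c-commands the pronoun within its binding domain → coindexation would violate Principle B.
*Leila₃*: the pronoun c-commands this R-expression → coindexation would violate Principle C on *Leila₃*.
*Sofia₄*: the pronoun c-commands this R-expression → coindexation would violate Principle C on *Sofia₄*.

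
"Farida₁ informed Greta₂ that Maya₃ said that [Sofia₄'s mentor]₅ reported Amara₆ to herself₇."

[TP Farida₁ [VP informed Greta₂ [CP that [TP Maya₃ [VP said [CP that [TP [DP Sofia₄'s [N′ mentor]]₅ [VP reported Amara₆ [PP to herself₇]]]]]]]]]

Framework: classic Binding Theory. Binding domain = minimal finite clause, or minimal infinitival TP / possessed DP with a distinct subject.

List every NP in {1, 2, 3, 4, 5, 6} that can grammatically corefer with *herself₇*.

{5, 6}

*herself* is an anaphor, so Principle A applies: it must be bound in its binding domain.
Binding domain of *herself₇*: the embedded TP, whose subject is [Sofia₄'s mentor]₅.
*Farida₁* c-commands the anaphor but is outside its binding domain → cannot satisfy Principle A.
*Greta₂* c-commands the anaphor but is outside its binding domain → cannot satisfy Principle A.
*Maya₃* c-commands the anaphor but is outside its binding domain → cannot satisfy Principle A.
*Sofia₄* does not c-command the anaphor → cannot bind it.
*[Sofia₄'s mentor]₅* c-commands the anaphor within its binding domain → licit binder.
*Amara₆* c-commands the anaphor within its binding domain → licit binder.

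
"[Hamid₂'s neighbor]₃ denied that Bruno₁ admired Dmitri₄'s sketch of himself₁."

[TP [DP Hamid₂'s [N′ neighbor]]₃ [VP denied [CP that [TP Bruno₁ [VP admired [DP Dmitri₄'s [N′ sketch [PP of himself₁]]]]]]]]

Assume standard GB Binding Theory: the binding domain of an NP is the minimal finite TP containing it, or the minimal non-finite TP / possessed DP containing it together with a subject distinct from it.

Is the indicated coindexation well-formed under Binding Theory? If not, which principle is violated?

Principle A

The two coindexed NPs are *Bruno₁* and *himself₁*.
*himself₁* is an anaphor. Principle A requires it to be bound within its binding domain — the possessed DP, whose subject is Dmitri₄.
Within that domain it is c-commanded by *Dmitri₄*, which does not share its index.
*Bruno₁* does c-command the anaphor, but from outside its binding domain.
The anaphor is unbound in its domain → Principle A violation.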